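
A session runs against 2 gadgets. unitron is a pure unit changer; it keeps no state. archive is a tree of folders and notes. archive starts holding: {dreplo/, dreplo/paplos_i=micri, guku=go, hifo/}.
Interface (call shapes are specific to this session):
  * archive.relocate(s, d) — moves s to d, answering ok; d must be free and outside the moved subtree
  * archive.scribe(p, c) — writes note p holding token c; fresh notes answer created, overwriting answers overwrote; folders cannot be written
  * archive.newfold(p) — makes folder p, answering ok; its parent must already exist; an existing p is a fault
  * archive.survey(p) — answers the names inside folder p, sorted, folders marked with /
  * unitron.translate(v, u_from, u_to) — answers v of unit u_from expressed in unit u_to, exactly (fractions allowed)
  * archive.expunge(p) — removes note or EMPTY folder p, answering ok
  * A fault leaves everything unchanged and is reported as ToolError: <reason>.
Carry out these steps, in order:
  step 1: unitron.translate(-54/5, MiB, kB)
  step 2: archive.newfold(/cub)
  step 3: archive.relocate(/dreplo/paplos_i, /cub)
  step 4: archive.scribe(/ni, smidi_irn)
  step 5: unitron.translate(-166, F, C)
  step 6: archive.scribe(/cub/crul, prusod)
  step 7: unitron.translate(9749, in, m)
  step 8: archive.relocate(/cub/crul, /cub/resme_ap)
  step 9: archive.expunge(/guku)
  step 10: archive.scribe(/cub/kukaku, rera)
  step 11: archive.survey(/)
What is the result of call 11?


Answer: [cub/, dreplo/, hifo/, ni]

Derivation:
Next I call translate using v: -54/5, u_from: MiB, u_to: kB: -7077888/625.
Then newfold using p: /cub, and get ok.
I invoke relocate using s: /dreplo/paplos_i, d: /cub, giving ToolError: exists.
I invoke scribe using p: /ni, c: smidi_irn, giving created.
Invoking translate using v: -166, u_from: F, u_to: C, and see -110.
I run scribe using p: /cub/crul, c: prusod, — result: created.
Then translate using v: 9749, u_from: in, u_to: m, giving 1238123/5000.
I call relocate using s: /cub/crul, d: /cub/resme_ap, and get ok.
Calling expunge using p: /guku, which returns ok.
Using scribe using p: /cub/kukaku, c: rera, giving created.
Then survey using p: /, — result: [cub/, dreplo/, hifo/, ni].


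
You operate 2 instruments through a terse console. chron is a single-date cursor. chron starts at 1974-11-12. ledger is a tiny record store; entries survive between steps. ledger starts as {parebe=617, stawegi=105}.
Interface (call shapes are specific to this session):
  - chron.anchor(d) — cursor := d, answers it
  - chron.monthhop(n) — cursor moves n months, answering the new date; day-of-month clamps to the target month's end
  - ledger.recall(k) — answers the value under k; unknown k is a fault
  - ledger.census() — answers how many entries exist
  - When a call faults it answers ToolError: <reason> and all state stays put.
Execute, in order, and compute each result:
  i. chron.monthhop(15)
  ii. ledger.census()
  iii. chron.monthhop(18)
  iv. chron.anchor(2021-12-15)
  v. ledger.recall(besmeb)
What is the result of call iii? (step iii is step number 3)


> monthhop n=15
:: 1976-02-12
> census
:: 2
> monthhop n=18
:: 1977-08-12
> anchor d=2021-12-15
:: 2021-12-15
> recall k=besmeb
:: ToolError: no such key besmeb

Answer: 1977-08-12


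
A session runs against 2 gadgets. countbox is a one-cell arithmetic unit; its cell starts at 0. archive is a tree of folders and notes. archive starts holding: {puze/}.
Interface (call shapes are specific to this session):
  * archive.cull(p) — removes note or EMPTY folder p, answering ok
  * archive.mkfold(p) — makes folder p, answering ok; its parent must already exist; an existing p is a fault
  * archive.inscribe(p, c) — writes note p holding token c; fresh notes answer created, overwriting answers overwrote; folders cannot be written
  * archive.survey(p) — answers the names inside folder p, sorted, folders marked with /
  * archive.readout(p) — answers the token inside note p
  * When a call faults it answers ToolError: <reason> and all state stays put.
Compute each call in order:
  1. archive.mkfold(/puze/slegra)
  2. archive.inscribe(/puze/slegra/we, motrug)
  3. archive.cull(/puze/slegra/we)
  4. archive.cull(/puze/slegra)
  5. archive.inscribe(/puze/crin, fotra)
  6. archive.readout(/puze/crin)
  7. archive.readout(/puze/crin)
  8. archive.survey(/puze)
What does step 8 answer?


Next I call archive.mkfold on p='/puze/slegra': ok.
Next I call archive.inscribe on p='/puze/slegra/we', c='motrug', and see created.
I use archive.cull on p='/puze/slegra/we', and see ok.
Then archive.cull on p='/puze/slegra', and observe ok.
I call archive.inscribe on p='/puze/crin', c='fotra', and observe created.
I run archive.readout on p='/puze/crin', and get fotra.
Now I run archive.readout on p='/puze/crin', and get fotra.
Using archive.survey on p='/puze', and get [crin].

Answer: [crin]


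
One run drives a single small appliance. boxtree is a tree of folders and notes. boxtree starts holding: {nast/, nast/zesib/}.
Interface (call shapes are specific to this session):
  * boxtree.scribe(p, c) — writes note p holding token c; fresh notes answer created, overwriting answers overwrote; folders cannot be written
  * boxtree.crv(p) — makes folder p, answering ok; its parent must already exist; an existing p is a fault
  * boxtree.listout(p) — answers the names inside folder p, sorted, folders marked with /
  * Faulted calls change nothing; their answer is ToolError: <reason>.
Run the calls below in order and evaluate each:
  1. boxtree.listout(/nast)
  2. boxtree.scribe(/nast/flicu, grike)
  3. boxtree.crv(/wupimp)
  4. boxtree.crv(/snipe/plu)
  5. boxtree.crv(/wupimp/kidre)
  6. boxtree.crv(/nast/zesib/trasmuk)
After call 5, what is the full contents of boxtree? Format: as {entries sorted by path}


→ boxtree.listout(p=/nast)
← [zesib/]
→ boxtree.scribe(p=/nast/flicu, c=grike)
← created
→ boxtree.crv(p=/wupimp)
← ok
→ boxtree.crv(p=/snipe/plu)
← ToolError: no parent
→ boxtree.crv(p=/wupimp/kidre)
← ok
→ boxtree.crv(p=/nast/zesib/trasmuk)
← ok

Answer: {nast/, nast/flicu=grike, nast/zesib/, wupimp/, wupimp/kidre/}


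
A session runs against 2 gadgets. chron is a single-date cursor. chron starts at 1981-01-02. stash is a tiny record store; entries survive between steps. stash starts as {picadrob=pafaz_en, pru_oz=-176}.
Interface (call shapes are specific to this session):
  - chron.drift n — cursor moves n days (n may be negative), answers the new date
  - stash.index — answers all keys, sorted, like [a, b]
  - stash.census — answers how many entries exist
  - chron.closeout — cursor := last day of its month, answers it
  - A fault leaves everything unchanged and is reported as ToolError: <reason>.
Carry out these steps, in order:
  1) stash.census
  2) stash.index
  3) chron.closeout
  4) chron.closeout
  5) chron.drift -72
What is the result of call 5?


CALL census[]
RET  2
CALL index[]
RET  [picadrob, pru_oz]
CALL closeout[]
RET  1981-01-31
CALL closeout[]
RET  1981-01-31
CALL drift[n: -72]
RET  1980-11-20

Answer: 1980-11-20


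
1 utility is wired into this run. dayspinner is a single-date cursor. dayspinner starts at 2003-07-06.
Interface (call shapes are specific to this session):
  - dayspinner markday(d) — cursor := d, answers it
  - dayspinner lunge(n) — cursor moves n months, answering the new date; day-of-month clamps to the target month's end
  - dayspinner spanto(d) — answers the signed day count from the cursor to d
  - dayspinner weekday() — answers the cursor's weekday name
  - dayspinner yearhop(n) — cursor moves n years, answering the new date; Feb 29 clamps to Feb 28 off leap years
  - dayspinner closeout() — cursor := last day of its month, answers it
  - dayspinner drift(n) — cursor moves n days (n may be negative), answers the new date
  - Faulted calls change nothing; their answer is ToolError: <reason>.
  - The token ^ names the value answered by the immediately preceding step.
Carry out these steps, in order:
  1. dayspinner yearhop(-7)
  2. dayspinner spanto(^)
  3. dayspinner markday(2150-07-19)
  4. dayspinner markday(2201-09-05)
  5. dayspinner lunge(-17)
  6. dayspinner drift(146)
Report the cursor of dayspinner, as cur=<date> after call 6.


Answer: cur=2200-08-29

Derivation:
Then dayspinner yearhop(n: -7), yielding 1996-07-06.
Using dayspinner spanto(d: ^), → 0.
I try dayspinner markday(d: 2150-07-19), — result: 2150-07-19.
Now I run dayspinner markday(d: 2201-09-05): 2201-09-05.
I invoke dayspinner lunge(n: -17), and get 2200-04-05.
Next I call dayspinner drift(n: 146), giving 2200-08-29.


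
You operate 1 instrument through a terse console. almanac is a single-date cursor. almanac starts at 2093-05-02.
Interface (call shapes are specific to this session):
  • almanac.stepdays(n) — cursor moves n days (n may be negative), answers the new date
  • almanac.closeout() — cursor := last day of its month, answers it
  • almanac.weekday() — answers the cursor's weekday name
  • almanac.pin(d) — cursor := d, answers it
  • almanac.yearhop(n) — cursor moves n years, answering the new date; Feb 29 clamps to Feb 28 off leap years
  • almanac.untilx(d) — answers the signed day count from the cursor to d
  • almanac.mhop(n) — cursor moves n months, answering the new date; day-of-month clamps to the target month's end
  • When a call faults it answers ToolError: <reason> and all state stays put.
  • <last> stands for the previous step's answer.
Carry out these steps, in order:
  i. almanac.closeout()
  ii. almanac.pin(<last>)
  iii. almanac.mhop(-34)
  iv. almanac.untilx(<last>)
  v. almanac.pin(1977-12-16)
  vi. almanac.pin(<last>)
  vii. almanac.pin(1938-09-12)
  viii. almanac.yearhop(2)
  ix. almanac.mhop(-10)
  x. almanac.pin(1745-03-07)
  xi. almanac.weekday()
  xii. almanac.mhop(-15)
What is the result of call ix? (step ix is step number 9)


Do: closeout[]
See: 2093-05-31
Do: pin[d→<last>]
See: 2093-05-31
Do: mhop[n→-34]
See: 2090-07-31
Do: untilx[d→<last>]
See: 0
Do: pin[d→1977-12-16]
See: 1977-12-16
Do: pin[d→<last>]
See: 1977-12-16
Do: pin[d→1938-09-12]
See: 1938-09-12
Do: yearhop[n→2]
See: 1940-09-12
Do: mhop[n→-10]
See: 1939-11-12
Do: pin[d→1745-03-07]
See: 1745-03-07
Do: weekday[]
See: Sunday
Do: mhop[n→-15]
See: 1743-12-07

Answer: 1939-11-12


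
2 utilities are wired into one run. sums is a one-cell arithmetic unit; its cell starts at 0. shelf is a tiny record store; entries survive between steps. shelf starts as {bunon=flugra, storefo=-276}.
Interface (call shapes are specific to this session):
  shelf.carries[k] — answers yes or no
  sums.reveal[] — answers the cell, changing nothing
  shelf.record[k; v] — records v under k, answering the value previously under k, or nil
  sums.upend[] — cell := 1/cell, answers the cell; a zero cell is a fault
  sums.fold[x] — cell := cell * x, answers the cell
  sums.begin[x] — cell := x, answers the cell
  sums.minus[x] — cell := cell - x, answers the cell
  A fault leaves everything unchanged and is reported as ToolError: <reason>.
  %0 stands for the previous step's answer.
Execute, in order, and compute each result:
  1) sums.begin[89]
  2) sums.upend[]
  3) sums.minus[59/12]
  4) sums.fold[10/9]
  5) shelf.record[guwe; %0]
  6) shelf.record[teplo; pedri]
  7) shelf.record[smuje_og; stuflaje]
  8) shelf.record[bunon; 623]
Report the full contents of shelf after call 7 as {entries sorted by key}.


Answer: {bunon=flugra, guwe=-26195/4806, smuje_og=stuflaje, storefo=-276, teplo=pedri}

Derivation:
-> begin(89)
<- 89
-> upend()
<- 1/89
-> minus(59/12)
<- -5239/1068
-> fold(10/9)
<- -26195/4806
-> record(guwe, %0)
<- nil
-> record(teplo, pedri)
<- nil
-> record(smuje_og, stuflaje)
<- nil
-> record(bunon, 623)
<- flugra


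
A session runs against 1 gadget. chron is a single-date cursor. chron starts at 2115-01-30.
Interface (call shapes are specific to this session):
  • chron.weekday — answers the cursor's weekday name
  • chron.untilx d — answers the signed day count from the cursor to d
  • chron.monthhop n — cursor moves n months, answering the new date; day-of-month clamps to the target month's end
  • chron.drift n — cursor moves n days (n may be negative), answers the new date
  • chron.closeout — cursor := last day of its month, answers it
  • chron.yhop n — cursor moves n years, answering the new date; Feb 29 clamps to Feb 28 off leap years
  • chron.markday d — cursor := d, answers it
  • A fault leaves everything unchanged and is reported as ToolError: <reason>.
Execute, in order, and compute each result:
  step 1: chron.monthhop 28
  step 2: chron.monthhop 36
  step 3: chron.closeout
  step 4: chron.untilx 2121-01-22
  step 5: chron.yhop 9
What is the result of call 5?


Next I call chron.monthhop on n=28, yielding 2117-05-30.
Next I call chron.monthhop on n=36, — result: 2120-05-30.
Then chron.closeout(), yielding 2120-05-31.
Now I run chron.untilx on d=2121-01-22, and observe 236.
I try chron.yhop on n=9, giving 2129-05-31.

Answer: 2129-05-31


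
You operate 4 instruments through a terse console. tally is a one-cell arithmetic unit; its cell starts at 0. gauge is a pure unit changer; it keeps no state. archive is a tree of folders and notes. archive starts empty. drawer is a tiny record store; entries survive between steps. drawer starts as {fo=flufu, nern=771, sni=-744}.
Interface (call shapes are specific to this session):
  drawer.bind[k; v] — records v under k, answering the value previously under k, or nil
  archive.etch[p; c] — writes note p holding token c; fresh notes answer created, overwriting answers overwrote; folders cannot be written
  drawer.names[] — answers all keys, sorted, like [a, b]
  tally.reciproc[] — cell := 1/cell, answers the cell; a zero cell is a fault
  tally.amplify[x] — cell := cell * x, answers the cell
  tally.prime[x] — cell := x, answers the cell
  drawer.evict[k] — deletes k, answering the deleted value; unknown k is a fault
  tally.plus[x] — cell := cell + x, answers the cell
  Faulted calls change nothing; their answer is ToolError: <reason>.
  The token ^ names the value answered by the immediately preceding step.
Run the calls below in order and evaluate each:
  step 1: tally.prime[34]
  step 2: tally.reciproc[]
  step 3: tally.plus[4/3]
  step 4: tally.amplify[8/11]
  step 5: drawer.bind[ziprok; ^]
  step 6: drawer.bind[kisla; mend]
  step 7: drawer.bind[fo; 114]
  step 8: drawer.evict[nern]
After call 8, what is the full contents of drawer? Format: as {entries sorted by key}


Answer: {fo=114, kisla=mend, sni=-744, ziprok=556/561}

Derivation:
>> tally.prime(x: 34)
<< 34
>> tally.reciproc()
<< 1/34
>> tally.plus(x: 4/3)
<< 139/102
>> tally.amplify(x: 8/11)
<< 556/561
>> drawer.bind(k: ziprok, v: ^)
<< nil
>> drawer.bind(k: kisla, v: mend)
<< nil
>> drawer.bind(k: fo, v: 114)
<< flufu
>> drawer.evict(k: nern)
<< 771


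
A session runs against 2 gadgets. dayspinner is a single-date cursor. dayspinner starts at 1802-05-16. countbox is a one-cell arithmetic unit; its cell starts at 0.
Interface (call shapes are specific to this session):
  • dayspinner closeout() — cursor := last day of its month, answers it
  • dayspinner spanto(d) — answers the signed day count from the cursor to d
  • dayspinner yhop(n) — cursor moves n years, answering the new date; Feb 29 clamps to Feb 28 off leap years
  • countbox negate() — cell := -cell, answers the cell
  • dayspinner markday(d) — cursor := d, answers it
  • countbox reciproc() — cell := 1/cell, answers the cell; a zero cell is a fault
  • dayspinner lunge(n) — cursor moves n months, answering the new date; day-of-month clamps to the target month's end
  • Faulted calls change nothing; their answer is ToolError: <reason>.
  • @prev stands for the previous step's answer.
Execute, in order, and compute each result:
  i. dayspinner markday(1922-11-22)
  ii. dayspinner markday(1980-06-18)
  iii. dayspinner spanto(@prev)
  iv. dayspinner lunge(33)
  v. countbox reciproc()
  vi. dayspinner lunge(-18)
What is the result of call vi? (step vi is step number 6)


Answer: 1981-09-18

Derivation:
-- 1. dayspinner markday(d='1922-11-22') : 1922-11-22
-- 2. dayspinner markday(d='1980-06-18') : 1980-06-18
-- 3. dayspinner spanto(d='@prev') : 0
-- 4. dayspinner lunge(n='33') : 1983-03-18
-- 5. countbox reciproc() : ToolError: reciprocal of zero
-- 6. dayspinner lunge(n='-18') : 1981-09-18


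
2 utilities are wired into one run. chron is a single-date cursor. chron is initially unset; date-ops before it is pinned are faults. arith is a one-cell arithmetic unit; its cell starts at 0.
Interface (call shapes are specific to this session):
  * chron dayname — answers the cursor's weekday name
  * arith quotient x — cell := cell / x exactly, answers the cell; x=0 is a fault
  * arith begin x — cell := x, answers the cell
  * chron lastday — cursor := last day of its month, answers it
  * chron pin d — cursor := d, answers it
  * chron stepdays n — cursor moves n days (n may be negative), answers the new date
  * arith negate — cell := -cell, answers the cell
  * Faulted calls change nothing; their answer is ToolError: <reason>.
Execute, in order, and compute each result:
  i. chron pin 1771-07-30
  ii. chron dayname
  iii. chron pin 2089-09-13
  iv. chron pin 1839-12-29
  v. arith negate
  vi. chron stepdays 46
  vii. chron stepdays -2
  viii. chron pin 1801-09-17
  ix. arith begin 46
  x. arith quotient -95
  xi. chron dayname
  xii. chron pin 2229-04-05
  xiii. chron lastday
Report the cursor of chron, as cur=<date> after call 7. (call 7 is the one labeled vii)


Invoking chron pin passing d→1771-07-30, and see 1771-07-30.
I use chron dayname(), and get Tuesday.
I invoke chron pin passing d→2089-09-13, and get 2089-09-13.
Using chron pin passing d→1839-12-29, and see 1839-12-29.
Invoking arith negate, and see 0.
Using chron stepdays passing n→46, and observe 1840-02-13.
I call chron stepdays passing n→-2, and observe 1840-02-11.
Invoking chron pin passing d→1801-09-17: 1801-09-17.
Now I run arith begin passing x→46, and see 46.
Invoking arith quotient passing x→-95, and see -46/95.
I invoke chron dayname(), yielding Thursday.
I invoke chron pin passing d→2229-04-05, which returns 2229-04-05.
I run chron lastday, and observe 2229-04-30.

Answer: cur=1840-02-11


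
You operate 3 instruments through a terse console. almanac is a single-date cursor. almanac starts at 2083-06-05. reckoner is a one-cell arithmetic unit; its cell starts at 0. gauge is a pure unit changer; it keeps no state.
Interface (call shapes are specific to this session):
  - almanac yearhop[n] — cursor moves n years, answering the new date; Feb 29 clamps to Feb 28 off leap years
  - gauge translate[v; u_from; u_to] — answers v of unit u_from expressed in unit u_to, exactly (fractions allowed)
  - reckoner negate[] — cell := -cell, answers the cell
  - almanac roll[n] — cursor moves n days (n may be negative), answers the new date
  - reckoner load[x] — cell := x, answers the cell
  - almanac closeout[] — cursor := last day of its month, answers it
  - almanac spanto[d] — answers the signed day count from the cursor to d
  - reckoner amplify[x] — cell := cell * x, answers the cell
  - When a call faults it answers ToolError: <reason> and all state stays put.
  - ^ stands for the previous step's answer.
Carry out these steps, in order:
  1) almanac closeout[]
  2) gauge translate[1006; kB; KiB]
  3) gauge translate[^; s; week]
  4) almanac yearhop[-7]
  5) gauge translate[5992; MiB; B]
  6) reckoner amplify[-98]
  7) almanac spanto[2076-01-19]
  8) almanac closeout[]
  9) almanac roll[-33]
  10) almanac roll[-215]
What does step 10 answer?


Answer: 2075-10-26

Derivation:
I use almanac closeout, → 2083-06-30.
I call gauge translate(v: 1006, u_from: kB, u_to: KiB), which returns 62875/64.
I run gauge translate(v: ^, u_from: s, u_to: week), and observe 2515/1548288.
I use almanac yearhop(n: -7), yielding 2076-06-30.
I invoke gauge translate(v: 5992, u_from: MiB, u_to: B), and see 6283067392.
Calling reckoner amplify(x: -98), and observe 0.
Invoking almanac spanto(d: 2076-01-19), and get -163.
I try almanac closeout(), and see 2076-06-30.
I run almanac roll(n: -33), → 2076-05-28.
I try almanac roll(n: -215): 2075-10-26.


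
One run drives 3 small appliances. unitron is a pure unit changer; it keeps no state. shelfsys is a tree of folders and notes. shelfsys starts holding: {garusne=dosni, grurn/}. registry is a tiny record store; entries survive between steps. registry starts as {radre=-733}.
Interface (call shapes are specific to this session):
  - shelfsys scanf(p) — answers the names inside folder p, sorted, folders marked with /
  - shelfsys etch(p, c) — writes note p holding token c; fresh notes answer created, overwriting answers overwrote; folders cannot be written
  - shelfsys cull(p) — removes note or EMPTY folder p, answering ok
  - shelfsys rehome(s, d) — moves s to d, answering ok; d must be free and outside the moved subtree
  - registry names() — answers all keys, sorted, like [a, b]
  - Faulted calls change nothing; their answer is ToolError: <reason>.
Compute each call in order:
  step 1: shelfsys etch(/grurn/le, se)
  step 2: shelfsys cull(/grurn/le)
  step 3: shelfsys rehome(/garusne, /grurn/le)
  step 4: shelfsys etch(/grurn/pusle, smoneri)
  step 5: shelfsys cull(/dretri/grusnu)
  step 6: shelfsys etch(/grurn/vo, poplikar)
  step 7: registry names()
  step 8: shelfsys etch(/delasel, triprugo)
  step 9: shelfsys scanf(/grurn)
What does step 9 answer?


Answer: [le, pusle, vo]

Derivation:
>> shelfsys etch(p=/grurn/le, c=se)
<< created
>> shelfsys cull(p=/grurn/le)
<< ok
>> shelfsys rehome(s=/garusne, d=/grurn/le)
<< ok
>> shelfsys etch(p=/grurn/pusle, c=smoneri)
<< created
>> shelfsys cull(p=/dretri/grusnu)
<< ToolError: not found
>> shelfsys etch(p=/grurn/vo, c=poplikar)
<< created
>> registry names()
<< [radre]
>> shelfsys etch(p=/delasel, c=triprugo)
<< created
>> shelfsys scanf(p=/grurn)
<< [le, pusle, vo]


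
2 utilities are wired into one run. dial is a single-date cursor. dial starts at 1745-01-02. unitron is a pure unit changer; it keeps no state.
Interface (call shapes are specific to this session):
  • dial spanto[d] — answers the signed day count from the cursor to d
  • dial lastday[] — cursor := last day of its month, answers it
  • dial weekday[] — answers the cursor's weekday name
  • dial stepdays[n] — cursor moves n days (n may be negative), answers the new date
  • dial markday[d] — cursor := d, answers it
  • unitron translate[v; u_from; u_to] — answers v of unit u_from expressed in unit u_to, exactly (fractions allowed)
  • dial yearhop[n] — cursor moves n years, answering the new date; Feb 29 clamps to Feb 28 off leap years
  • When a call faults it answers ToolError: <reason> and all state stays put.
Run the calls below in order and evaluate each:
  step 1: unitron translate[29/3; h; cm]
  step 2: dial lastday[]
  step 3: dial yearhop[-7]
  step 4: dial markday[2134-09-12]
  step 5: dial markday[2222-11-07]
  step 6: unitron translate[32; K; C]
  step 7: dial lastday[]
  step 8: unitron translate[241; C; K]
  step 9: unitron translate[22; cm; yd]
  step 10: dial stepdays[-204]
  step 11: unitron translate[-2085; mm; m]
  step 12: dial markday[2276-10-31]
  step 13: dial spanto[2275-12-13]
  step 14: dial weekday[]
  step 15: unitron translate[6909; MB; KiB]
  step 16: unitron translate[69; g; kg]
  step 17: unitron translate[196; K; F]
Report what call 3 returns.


Answer: 1738-01-31

Derivation:
$ unitron translate v→29/3 u_from→h u_to→cm
= ToolError: incompatible units
$ dial lastday
= 1745-01-31
$ dial yearhop n→-7
= 1738-01-31
$ dial markday d→2134-09-12
= 2134-09-12
$ dial markday d→2222-11-07
= 2222-11-07
$ unitron translate v→32 u_from→K u_to→C
= -4823/20
$ dial lastday
= 2222-11-30
$ unitron translate v→241 u_from→C u_to→K
= 10283/20
$ unitron translate v→22 u_from→cm u_to→yd
= 275/1143
$ dial stepdays n→-204
= 2222-05-10
$ unitron translate v→-2085 u_from→mm u_to→m
= -417/200
$ dial markday d→2276-10-31
= 2276-10-31
$ dial spanto d→2275-12-13
= -323
$ dial weekday
= Tuesday
$ unitron translate v→6909 u_from→MB u_to→KiB
= 107953125/16
$ unitron translate v→69 u_from→g u_to→kg
= 69/1000
$ unitron translate v→196 u_from→K u_to→F
= -10687/100


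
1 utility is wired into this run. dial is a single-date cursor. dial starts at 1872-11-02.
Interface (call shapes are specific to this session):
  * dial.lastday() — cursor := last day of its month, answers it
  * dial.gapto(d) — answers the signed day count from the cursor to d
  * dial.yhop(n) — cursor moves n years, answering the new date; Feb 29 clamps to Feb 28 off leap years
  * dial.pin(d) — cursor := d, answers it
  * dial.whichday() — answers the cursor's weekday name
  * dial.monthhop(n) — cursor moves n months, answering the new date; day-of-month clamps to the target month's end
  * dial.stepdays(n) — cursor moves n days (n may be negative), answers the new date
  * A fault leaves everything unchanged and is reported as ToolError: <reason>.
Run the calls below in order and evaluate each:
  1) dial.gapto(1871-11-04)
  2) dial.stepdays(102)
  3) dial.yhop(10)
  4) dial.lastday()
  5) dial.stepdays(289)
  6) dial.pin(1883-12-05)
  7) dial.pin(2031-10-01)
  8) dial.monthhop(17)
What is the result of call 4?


-> dial.gapto(d='1871-11-04')
<- -364
-> dial.stepdays(n='102')
<- 1873-02-12
-> dial.yhop(n='10')
<- 1883-02-12
-> dial.lastday()
<- 1883-02-28
-> dial.stepdays(n='289')
<- 1883-12-14
-> dial.pin(d='1883-12-05')
<- 1883-12-05
-> dial.pin(d='2031-10-01')
<- 2031-10-01
-> dial.monthhop(n='17')
<- 2033-03-01

Answer: 1883-02-28


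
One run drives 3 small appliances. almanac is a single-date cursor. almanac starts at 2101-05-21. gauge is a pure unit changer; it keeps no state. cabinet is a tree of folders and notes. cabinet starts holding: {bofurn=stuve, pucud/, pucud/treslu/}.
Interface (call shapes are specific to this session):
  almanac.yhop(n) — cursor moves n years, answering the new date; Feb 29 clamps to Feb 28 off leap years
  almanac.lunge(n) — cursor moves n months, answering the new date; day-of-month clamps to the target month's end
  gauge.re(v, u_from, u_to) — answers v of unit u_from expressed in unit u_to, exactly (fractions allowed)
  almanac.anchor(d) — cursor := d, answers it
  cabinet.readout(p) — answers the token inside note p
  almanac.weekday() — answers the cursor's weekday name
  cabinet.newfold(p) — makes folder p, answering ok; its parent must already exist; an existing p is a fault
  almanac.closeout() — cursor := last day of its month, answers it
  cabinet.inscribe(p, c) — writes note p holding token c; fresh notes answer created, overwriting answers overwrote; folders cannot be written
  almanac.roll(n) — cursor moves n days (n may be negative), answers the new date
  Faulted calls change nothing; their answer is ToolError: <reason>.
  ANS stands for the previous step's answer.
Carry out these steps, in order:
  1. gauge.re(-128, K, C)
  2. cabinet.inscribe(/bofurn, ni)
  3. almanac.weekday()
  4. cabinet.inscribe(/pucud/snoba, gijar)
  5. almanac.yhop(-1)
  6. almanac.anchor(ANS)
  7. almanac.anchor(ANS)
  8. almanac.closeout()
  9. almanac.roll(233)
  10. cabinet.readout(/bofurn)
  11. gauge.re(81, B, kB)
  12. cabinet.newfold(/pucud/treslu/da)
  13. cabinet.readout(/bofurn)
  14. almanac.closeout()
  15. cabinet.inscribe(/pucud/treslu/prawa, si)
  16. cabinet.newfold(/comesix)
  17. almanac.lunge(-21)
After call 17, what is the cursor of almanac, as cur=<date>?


Answer: cur=2099-04-30

Derivation:
Act: re[v→-128; u_from→K; u_to→C]
Obs: -8023/20
Act: inscribe[p→/bofurn; c→ni]
Obs: overwrote
Act: weekday[]
Obs: Saturday
Act: inscribe[p→/pucud/snoba; c→gijar]
Obs: created
Act: yhop[n→-1]
Obs: 2100-05-21
Act: anchor[d→ANS]
Obs: 2100-05-21
Act: anchor[d→ANS]
Obs: 2100-05-21
Act: closeout[]
Obs: 2100-05-31
Act: roll[n→233]
Obs: 2101-01-19
Act: readout[p→/bofurn]
Obs: ni
Act: re[v→81; u_from→B; u_to→kB]
Obs: 81/1000
Act: newfold[p→/pucud/treslu/da]
Obs: ok
Act: readout[p→/bofurn]
Obs: ni
Act: closeout[]
Obs: 2101-01-31
Act: inscribe[p→/pucud/treslu/prawa; c→si]
Obs: created
Act: newfold[p→/comesix]
Obs: ok
Act: lunge[n→-21]
Obs: 2099-04-30


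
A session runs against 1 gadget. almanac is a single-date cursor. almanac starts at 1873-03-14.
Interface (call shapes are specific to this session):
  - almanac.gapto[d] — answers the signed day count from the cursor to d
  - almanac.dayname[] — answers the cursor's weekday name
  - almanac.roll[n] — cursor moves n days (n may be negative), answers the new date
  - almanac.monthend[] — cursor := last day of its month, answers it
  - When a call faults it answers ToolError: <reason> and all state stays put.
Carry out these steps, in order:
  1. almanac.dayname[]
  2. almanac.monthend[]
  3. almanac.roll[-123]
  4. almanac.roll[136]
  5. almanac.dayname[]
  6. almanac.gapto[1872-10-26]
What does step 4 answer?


>>> almanac.dayname
[out] Friday
>>> almanac.monthend
[out] 1873-03-31
>>> almanac.roll n: -123
[out] 1872-11-28
>>> almanac.roll n: 136
[out] 1873-04-13
>>> almanac.dayname
[out] Sunday
>>> almanac.gapto d: 1872-10-26
[out] -169

Answer: 1873-04-13


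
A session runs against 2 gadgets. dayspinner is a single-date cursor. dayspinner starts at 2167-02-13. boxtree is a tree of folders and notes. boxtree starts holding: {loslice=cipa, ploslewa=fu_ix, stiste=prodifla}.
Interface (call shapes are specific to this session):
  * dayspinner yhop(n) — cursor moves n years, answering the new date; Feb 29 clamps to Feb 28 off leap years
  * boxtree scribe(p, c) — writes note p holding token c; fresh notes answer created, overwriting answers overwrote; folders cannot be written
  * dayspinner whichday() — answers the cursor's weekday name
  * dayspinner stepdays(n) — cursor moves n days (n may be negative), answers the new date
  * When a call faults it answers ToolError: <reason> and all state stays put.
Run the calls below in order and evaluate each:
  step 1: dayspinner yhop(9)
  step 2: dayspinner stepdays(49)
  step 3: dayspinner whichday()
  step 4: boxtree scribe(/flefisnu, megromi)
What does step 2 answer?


Answer: 2176-04-02

Derivation:
CALL dayspinner yhop[n→9]
RET  2176-02-13
CALL dayspinner stepdays[n→49]
RET  2176-04-02
CALL dayspinner whichday[]
RET  Tuesday
CALL boxtree scribe[p→/flefisnu; c→megromi]
RET  created


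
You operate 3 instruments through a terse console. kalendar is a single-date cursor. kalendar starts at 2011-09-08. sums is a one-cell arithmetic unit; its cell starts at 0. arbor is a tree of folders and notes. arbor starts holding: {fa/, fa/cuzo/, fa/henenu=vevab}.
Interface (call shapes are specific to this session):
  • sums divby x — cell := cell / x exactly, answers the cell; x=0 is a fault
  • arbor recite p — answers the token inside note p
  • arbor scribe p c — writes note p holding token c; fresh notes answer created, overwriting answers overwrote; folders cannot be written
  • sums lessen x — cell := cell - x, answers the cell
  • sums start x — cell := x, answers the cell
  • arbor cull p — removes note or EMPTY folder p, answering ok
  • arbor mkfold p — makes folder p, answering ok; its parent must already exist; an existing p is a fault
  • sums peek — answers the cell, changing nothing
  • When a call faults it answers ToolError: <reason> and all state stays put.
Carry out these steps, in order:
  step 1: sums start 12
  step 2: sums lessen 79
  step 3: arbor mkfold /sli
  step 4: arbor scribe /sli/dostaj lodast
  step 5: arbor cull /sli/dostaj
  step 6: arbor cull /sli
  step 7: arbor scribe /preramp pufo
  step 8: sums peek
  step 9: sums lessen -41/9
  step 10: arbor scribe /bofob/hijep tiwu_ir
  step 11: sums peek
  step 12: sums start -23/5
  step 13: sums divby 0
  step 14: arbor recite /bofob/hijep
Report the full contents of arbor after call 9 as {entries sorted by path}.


Answer: {fa/, fa/cuzo/, fa/henenu=vevab, preramp=pufo}

Derivation:
-> sums start(x='12')
<- 12
-> sums lessen(x='79')
<- -67
-> arbor mkfold(p='/sli')
<- ok
-> arbor scribe(p='/sli/dostaj', c='lodast')
<- created
-> arbor cull(p='/sli/dostaj')
<- ok
-> arbor cull(p='/sli')
<- ok
-> arbor scribe(p='/preramp', c='pufo')
<- created
-> sums peek()
<- -67
-> sums lessen(x='-41/9')
<- -562/9
-> arbor scribe(p='/bofob/hijep', c='tiwu_ir')
<- ToolError: no parent
-> sums peek()
<- -562/9
-> sums start(x='-23/5')
<- -23/5
-> sums divby(x='0')
<- ToolError: division by zero
-> arbor recite(p='/bofob/hijep')
<- ToolError: not found


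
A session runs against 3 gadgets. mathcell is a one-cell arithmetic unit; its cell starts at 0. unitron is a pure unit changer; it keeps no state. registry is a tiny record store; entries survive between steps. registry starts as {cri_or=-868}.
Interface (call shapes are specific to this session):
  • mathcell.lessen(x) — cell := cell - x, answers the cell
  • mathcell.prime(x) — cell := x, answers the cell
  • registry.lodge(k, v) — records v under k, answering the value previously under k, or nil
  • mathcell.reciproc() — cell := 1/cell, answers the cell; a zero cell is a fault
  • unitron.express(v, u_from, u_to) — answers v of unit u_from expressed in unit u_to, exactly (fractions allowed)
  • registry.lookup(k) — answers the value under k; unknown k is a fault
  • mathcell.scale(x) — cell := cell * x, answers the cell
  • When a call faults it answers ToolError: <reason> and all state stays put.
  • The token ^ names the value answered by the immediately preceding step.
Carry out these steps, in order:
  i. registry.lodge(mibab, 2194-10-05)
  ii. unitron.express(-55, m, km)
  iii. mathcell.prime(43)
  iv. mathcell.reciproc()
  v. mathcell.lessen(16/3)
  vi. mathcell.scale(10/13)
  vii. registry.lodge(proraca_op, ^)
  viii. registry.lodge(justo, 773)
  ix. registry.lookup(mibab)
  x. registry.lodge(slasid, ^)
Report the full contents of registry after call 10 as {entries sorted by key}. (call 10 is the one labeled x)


Answer: {cri_or=-868, justo=773, mibab=2194-10-05, proraca_op=-6850/1677, slasid=2194-10-05}

Derivation:
==> registry.lodge(mibab, 2194-10-05)
<== nil
==> unitron.express(-55, m, km)
<== -11/200
==> mathcell.prime(43)
<== 43
==> mathcell.reciproc()
<== 1/43
==> mathcell.lessen(16/3)
<== -685/129
==> mathcell.scale(10/13)
<== -6850/1677
==> registry.lodge(proraca_op, ^)
<== nil
==> registry.lodge(justo, 773)
<== nil
==> registry.lookup(mibab)
<== 2194-10-05
==> registry.lodge(slasid, ^)
<== nil


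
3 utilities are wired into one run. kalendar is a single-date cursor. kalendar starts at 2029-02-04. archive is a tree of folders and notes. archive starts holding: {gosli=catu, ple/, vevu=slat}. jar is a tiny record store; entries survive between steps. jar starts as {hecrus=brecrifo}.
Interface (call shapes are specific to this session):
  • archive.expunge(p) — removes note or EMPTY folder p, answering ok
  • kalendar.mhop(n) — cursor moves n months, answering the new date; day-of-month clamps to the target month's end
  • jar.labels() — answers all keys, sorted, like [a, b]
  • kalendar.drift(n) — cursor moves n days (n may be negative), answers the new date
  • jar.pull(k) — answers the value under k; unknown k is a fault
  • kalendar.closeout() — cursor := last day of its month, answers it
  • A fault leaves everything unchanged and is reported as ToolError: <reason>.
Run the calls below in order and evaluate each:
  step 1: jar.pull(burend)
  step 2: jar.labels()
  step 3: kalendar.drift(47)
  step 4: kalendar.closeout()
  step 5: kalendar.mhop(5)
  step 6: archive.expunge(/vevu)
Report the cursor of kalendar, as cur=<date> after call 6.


Answer: cur=2029-08-31

Derivation:
// 1. jar.pull(k→burend) : ToolError: no such key burend
// 2. jar.labels() : [hecrus]
// 3. kalendar.drift(n→47) : 2029-03-23
// 4. kalendar.closeout() : 2029-03-31
// 5. kalendar.mhop(n→5) : 2029-08-31
// 6. archive.expunge(p→/vevu) : ok


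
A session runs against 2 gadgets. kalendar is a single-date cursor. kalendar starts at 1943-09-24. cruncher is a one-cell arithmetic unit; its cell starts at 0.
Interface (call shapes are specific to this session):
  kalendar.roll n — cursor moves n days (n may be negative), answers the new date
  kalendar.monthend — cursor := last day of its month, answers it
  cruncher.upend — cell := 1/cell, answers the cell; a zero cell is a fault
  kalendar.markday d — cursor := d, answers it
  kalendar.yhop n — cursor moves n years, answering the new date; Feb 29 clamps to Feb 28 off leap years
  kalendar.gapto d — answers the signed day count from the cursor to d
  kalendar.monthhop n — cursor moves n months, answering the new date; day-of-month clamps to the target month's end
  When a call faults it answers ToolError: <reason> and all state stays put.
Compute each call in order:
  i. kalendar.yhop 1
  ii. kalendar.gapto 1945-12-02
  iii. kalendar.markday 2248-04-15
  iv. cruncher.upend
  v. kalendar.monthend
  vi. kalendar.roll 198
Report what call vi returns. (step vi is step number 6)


~$ kalendar.yhop n=1
= 1944-09-24
~$ kalendar.gapto d=1945-12-02
= 434
~$ kalendar.markday d=2248-04-15
= 2248-04-15
~$ cruncher.upend
= ToolError: reciprocal of zero
~$ kalendar.monthend
= 2248-04-30
~$ kalendar.roll n=198
= 2248-11-14

Answer: 2248-11-14


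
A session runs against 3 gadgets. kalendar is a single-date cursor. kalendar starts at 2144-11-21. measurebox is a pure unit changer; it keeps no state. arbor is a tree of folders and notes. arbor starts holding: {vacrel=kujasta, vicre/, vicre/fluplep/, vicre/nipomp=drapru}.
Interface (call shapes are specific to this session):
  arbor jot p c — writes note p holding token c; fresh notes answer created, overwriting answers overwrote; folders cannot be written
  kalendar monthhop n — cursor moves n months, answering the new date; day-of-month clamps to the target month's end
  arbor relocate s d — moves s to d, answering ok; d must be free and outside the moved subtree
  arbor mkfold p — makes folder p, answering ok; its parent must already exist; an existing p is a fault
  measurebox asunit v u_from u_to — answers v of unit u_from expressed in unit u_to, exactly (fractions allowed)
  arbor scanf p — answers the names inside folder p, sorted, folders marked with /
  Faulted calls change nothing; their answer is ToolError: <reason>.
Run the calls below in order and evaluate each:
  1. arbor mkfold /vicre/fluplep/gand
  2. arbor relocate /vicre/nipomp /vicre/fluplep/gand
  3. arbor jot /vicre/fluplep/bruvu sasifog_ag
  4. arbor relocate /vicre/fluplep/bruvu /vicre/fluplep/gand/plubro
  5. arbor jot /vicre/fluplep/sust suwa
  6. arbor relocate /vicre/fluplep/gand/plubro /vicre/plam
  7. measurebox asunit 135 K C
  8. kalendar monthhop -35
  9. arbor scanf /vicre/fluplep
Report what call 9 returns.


-- 1. arbor mkfold(/vicre/fluplep/gand) => ok
-- 2. arbor relocate(/vicre/nipomp, /vicre/fluplep/gand) => ToolError: exists
-- 3. arbor jot(/vicre/fluplep/bruvu, sasifog_ag) => created
-- 4. arbor relocate(/vicre/fluplep/bruvu, /vicre/fluplep/gand/plubro) => ok
-- 5. arbor jot(/vicre/fluplep/sust, suwa) => created
-- 6. arbor relocate(/vicre/fluplep/gand/plubro, /vicre/plam) => ok
-- 7. measurebox asunit(135, K, C) => -2763/20
-- 8. kalendar monthhop(-35) => 2141-12-21
-- 9. arbor scanf(/vicre/fluplep) => [gand/, sust]

Answer: [gand/, sust]


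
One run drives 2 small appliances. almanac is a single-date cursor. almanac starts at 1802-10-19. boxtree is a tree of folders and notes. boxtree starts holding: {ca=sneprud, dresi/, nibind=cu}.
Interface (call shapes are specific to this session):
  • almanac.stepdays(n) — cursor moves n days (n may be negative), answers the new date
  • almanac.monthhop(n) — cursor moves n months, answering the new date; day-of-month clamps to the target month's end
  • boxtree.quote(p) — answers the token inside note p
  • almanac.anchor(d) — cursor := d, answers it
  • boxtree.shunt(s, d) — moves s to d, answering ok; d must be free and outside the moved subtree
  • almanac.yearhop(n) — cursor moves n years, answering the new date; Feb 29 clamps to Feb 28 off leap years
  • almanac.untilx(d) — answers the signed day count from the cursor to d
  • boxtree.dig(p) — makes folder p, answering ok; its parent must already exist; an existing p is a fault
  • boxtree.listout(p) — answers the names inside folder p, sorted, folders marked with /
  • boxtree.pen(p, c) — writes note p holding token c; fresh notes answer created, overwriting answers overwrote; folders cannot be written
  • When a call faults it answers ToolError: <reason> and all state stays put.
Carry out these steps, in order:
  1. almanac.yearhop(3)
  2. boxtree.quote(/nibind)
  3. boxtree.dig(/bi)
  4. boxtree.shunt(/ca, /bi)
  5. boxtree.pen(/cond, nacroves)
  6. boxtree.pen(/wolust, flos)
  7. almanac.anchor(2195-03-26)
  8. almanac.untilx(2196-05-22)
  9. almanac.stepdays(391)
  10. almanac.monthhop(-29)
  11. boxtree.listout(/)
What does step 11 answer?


Answer: [bi/, ca, cond, dresi/, nibind, wolust]

Derivation:
Using almanac.yearhop using 3, — result: 1805-10-19.
I call boxtree.quote using /nibind, giving cu.
I call boxtree.dig using /bi, and observe ok.
Now I run boxtree.shunt using /ca, /bi, which returns ToolError: exists.
Now I run boxtree.pen using /cond, nacroves: created.
Calling boxtree.pen using /wolust, flos, which returns created.
Invoking almanac.anchor using 2195-03-26, and get 2195-03-26.
Next I call almanac.untilx using 2196-05-22, giving 423.
I run almanac.stepdays using 391, and get 2196-04-20.
I call almanac.monthhop using -29, and see 2193-11-20.
Invoking boxtree.listout using /, yielding [bi/, ca, cond, dresi/, nibind, wolust].
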